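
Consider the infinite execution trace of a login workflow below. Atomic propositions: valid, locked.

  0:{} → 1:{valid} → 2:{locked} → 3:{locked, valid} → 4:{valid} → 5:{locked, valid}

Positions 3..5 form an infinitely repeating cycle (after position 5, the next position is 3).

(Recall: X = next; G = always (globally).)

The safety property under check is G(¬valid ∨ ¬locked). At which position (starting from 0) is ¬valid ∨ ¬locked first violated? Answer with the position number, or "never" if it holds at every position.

Check ¬valid ∨ ¬locked at each position in order: 0 ✓, 1 ✓, 2 ✓.
At position 3 the labels are {locked, valid}, so ¬valid ∨ ¬locked is false there. This is the first violation.

3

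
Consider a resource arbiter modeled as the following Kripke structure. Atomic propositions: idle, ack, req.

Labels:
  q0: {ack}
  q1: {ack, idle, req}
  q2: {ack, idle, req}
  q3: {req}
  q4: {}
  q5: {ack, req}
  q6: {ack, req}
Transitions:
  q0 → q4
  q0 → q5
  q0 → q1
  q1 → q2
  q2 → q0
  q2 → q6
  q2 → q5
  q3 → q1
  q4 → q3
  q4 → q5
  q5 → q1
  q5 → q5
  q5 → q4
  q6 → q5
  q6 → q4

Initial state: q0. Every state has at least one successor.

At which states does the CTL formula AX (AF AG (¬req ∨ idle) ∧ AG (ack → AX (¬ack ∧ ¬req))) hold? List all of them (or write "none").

none

States satisfying AF AG (¬req ∨ idle) ∧ AG (ack → AX (¬ack ∧ ¬req)): ∅.
States satisfying AX (AF AG (¬req ∨ idle) ∧ AG (ack → AX (¬ack ∧ ¬req))): ∅.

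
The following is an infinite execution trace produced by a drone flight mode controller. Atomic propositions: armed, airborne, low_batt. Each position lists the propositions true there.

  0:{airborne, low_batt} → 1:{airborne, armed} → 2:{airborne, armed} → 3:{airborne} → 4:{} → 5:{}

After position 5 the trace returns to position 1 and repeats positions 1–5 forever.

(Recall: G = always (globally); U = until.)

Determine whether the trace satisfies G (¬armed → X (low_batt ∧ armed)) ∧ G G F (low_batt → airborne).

¬armed → X (low_batt ∧ armed) must hold at every position from 0 onward. It fails at position 0, so G (¬armed → X (low_batt ∧ armed)) is false.
Positions where ¬armed holds: 0, 3, 4, 5.
Check X (low_batt ∧ armed) at each: 0→fails, 3→fails, 4→fails, 5→fails.
G F (low_batt → airborne) holds at every position 0..5, and those are all positions ever visited, so G G F (low_batt → airborne) holds.
At position 0: G (¬armed → X (low_batt ∧ armed)) is false; G G F (low_batt → airborne) is true; so G (¬armed → X (low_batt ∧ armed)) ∧ G G F (low_batt → airborne) is false.

Does not hold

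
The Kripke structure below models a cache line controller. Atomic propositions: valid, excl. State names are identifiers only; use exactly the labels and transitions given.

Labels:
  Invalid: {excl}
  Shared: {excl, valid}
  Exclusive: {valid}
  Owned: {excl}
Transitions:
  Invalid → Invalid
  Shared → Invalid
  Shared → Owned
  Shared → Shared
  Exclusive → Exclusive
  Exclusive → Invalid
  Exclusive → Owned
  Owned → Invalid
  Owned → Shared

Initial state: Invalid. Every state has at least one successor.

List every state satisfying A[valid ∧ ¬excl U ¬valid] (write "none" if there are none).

States satisfying valid ∧ ¬excl: {Exclusive}.
States satisfying ¬valid: {Invalid, Owned}.
States satisfying A[valid ∧ ¬excl U ¬valid]: {Invalid, Owned}.

{Invalid, Owned}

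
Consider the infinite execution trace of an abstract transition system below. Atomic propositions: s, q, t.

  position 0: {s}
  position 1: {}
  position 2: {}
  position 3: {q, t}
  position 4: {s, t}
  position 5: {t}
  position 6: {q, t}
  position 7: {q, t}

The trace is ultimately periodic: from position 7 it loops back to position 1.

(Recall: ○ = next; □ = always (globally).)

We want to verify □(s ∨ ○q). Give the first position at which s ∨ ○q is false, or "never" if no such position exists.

Check s ∨ ○q at each position in order: 0 ✓.
At position 1 the labels are {} and the next position 2 has {}, so s ∨ ○q is false there. This is the first violation.

1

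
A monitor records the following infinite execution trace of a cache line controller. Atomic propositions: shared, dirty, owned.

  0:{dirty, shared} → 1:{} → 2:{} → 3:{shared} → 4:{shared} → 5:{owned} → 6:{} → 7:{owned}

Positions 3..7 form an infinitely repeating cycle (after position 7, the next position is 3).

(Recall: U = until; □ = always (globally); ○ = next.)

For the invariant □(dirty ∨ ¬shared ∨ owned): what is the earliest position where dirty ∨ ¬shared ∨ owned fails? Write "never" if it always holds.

3

Check dirty ∨ ¬shared ∨ owned at each position in order: 0 ✓, 1 ✓, 2 ✓.
At position 3 the labels are {shared}, so dirty ∨ ¬shared ∨ owned is false there. This is the first violation.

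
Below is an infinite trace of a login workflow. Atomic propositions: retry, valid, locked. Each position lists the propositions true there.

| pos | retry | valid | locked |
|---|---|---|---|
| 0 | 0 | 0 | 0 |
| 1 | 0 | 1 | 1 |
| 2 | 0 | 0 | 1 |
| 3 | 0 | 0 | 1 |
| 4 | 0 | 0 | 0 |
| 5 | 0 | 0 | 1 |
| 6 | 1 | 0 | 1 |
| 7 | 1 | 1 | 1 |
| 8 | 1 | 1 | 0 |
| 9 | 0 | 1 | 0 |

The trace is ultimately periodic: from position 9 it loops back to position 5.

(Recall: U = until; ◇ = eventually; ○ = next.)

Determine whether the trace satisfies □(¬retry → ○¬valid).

¬retry → ○¬valid must hold at every position from 0 onward. It fails at position 0, so □(¬retry → ○¬valid) is false.
Positions where ¬retry holds: 0, 1, 2, 3, 4, 5, 9.
Check ○¬valid at each: 0→fails, 1→ok, 2→ok, 3→ok, 4→ok, 5→ok, 9→ok.

No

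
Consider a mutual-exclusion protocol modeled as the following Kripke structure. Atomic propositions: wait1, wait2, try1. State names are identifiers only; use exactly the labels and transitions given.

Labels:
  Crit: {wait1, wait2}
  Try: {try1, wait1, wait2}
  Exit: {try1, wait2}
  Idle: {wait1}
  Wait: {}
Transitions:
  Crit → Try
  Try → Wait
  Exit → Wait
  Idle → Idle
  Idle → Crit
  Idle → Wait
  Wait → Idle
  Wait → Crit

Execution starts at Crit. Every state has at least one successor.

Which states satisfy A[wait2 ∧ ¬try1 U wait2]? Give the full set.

States satisfying wait2 ∧ ¬try1: {Crit}.
States satisfying wait2: {Crit, Try, Exit}.
States satisfying A[wait2 ∧ ¬try1 U wait2]: {Crit, Try, Exit}.

{Crit, Try, Exit}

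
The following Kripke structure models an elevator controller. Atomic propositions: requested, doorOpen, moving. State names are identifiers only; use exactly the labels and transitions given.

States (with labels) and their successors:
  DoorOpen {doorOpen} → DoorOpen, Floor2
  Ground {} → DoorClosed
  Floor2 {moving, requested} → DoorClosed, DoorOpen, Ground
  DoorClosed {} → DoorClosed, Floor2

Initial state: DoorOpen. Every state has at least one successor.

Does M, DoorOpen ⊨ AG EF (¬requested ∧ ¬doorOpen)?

Yes

States satisfying EF (¬requested ∧ ¬doorOpen): {DoorOpen, Ground, Floor2, DoorClosed}.
States satisfying AG EF (¬requested ∧ ¬doorOpen): {DoorOpen, Ground, Floor2, DoorClosed}.
Every state reachable from DoorOpen satisfies EF (¬requested ∧ ¬doorOpen).
DoorOpen ∈ Sat(AG EF (¬requested ∧ ¬doorOpen)).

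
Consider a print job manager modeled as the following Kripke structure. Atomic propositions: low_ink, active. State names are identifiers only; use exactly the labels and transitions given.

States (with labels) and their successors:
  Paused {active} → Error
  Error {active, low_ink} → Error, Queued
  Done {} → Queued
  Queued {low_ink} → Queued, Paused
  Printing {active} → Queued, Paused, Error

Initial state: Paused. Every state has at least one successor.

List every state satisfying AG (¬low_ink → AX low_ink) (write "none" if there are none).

{Paused, Error, Done, Queued}

States satisfying ¬low_ink → AX low_ink: {Paused, Error, Done, Queued}.
States satisfying AG (¬low_ink → AX low_ink): {Paused, Error, Done, Queued}.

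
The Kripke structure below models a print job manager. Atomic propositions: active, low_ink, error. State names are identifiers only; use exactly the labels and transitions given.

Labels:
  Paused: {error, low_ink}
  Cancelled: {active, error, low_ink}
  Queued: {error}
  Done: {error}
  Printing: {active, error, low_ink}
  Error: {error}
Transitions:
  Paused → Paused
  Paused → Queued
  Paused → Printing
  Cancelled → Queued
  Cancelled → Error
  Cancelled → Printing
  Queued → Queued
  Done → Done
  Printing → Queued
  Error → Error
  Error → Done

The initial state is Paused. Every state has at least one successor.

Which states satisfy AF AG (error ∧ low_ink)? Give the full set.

none

States satisfying AG (error ∧ low_ink): ∅.
States satisfying AF AG (error ∧ low_ink): ∅.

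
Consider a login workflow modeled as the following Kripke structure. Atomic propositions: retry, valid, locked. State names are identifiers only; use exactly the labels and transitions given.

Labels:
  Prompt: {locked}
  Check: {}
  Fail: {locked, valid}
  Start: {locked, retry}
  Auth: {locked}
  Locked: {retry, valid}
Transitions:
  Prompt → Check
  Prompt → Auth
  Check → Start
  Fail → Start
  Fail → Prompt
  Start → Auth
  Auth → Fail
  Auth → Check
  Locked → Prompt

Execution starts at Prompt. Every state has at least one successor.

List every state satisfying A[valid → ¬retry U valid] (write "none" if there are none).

States satisfying valid → ¬retry: {Prompt, Check, Fail, Start, Auth}.
States satisfying valid: {Fail, Locked}.
States satisfying A[valid → ¬retry U valid]: {Fail, Locked}.

{Fail, Locked}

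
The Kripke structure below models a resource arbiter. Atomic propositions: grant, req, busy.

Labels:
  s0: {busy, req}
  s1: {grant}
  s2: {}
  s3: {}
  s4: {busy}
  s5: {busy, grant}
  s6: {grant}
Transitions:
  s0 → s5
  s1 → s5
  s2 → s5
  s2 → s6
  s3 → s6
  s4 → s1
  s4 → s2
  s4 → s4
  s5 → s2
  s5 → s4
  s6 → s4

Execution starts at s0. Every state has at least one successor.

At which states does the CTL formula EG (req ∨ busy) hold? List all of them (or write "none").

States satisfying req ∨ busy: {s0, s4, s5}.
States satisfying EG (req ∨ busy): {s0, s4, s5}.

{s0, s4, s5}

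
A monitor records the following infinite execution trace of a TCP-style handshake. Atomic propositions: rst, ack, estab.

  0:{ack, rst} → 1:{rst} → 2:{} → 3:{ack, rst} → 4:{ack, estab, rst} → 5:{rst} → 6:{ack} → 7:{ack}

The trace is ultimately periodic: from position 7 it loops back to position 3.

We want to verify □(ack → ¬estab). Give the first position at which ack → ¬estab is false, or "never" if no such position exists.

Check ack → ¬estab at each position in order: 0 ✓, 1 ✓, 2 ✓, 3 ✓.
At position 4 the labels are {ack, estab, rst}, so ack → ¬estab is false there. This is the first violation.

4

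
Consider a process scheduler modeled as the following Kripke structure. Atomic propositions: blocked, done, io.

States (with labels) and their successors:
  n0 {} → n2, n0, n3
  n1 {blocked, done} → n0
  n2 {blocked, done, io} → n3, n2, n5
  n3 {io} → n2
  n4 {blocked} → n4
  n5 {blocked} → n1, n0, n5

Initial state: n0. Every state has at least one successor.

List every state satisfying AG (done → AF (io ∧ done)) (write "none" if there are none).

States satisfying done → AF (io ∧ done): {n0, n2, n3, n4, n5}.
States satisfying AG (done → AF (io ∧ done)): {n4}.

{n4}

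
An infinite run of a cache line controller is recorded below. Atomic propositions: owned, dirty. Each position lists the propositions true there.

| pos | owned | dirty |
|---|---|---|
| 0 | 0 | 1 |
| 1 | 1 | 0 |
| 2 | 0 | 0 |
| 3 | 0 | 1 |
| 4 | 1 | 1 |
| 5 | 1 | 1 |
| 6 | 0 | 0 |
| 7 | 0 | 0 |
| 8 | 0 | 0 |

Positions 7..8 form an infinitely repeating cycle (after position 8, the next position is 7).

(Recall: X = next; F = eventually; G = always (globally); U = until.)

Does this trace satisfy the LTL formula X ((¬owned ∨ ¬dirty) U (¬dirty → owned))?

Satisfied

The position after 0 is 1; (¬owned ∨ ¬dirty) U (¬dirty → owned) is true there.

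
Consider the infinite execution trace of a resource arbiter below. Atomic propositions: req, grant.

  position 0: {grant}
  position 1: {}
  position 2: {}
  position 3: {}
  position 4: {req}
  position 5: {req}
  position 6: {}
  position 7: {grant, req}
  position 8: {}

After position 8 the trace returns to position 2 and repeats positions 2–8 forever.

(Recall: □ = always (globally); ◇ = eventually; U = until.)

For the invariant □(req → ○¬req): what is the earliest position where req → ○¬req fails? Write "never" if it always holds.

Check req → ○¬req at each position in order: 0 ✓, 1 ✓, 2 ✓, 3 ✓.
At position 4 the labels are {req} and the next position 5 has {req}, so req → ○¬req is false there. This is the first violation.

4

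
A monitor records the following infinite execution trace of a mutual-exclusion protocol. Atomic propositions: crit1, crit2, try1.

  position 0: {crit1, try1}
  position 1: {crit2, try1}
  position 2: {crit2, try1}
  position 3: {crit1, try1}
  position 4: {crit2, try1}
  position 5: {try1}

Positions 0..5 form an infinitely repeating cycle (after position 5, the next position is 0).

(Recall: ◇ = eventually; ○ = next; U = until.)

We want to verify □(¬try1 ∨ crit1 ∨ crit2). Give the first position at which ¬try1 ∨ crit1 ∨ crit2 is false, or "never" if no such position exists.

Check ¬try1 ∨ crit1 ∨ crit2 at each position in order: 0 ✓, 1 ✓, 2 ✓, 3 ✓, 4 ✓.
At position 5 the labels are {try1}, so ¬try1 ∨ crit1 ∨ crit2 is false there. This is the first violation.

5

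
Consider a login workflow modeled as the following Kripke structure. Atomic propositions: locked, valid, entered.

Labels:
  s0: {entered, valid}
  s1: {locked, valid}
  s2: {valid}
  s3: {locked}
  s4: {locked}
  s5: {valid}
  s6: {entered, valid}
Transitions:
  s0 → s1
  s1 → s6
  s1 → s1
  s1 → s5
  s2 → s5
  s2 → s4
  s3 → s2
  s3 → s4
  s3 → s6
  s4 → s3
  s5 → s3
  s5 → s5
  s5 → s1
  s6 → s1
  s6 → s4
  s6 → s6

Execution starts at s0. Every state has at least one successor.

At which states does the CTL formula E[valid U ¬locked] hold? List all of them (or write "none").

States satisfying valid: {s0, s1, s2, s5, s6}.
States satisfying ¬locked: {s0, s2, s5, s6}.
States satisfying E[valid U ¬locked]: {s0, s1, s2, s5, s6}.

{s0, s1, s2, s5, s6}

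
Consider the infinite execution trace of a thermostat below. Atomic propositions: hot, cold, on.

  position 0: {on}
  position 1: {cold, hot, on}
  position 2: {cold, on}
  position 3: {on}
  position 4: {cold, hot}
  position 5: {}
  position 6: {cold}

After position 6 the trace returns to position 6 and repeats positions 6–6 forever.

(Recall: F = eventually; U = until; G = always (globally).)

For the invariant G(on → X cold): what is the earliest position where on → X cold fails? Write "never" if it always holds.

Check on → X cold at each position in order: 0 ✓, 1 ✓.
At position 2 the labels are {cold, on} and the next position 3 has {on}, so on → X cold is false there. This is the first violation.

2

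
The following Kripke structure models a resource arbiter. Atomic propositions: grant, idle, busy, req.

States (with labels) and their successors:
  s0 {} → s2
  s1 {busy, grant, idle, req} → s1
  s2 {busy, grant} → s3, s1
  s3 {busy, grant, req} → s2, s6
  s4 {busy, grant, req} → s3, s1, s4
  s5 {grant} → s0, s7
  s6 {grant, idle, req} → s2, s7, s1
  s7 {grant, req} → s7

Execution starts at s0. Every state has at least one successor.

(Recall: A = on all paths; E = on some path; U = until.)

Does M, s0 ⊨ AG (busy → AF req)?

States satisfying busy → AF req: {s0, s1, s2, s3, s4, s5, s6, s7}.
States satisfying AG (busy → AF req): {s0, s1, s2, s3, s4, s5, s6, s7}.
Every state reachable from s0 satisfies busy → AF req.
s0 ∈ Sat(AG (busy → AF req)).

Yes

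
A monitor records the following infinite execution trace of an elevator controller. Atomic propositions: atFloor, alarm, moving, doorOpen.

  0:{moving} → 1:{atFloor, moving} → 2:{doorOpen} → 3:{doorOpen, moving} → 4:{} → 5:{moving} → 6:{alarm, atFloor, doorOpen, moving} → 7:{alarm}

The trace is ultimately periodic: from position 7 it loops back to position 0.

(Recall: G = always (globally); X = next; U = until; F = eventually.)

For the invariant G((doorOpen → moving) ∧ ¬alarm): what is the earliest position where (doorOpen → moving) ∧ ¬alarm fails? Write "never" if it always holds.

2

Check (doorOpen → moving) ∧ ¬alarm at each position in order: 0 ✓, 1 ✓.
At position 2 the labels are {doorOpen}, so (doorOpen → moving) ∧ ¬alarm is false there. This is the first violation.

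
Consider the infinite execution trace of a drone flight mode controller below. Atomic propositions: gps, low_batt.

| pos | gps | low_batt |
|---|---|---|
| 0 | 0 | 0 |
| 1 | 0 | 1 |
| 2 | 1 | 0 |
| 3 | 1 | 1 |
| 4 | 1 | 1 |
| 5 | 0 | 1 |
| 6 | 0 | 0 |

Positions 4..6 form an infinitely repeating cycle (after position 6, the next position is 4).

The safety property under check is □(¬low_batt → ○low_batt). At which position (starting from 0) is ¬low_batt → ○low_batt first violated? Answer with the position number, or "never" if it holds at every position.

¬low_batt → ○low_batt holds at every position 0..6, and those are all the positions the trace ever visits, so the invariant □(¬low_batt → ○low_batt) is never violated.

never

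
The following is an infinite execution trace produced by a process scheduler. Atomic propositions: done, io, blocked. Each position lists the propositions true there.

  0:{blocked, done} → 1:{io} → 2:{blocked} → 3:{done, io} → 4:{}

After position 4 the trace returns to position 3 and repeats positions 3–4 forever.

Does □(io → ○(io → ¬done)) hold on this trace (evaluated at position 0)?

Yes

io → ○(io → ¬done) holds at every position 0..4, and those are all positions ever visited, so □(io → ○(io → ¬done)) holds.
Positions where io holds: 1, 3.
Check ○(io → ¬done) at each: 1→ok, 3→ok.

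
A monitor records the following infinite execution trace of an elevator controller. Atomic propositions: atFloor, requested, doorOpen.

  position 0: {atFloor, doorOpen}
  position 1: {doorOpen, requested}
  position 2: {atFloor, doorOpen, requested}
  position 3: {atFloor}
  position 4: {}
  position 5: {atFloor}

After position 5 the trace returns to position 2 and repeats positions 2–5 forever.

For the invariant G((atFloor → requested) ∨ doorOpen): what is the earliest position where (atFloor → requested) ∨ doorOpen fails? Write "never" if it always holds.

3

Check (atFloor → requested) ∨ doorOpen at each position in order: 0 ✓, 1 ✓, 2 ✓.
At position 3 the labels are {atFloor}, so (atFloor → requested) ∨ doorOpen is false there. This is the first violation.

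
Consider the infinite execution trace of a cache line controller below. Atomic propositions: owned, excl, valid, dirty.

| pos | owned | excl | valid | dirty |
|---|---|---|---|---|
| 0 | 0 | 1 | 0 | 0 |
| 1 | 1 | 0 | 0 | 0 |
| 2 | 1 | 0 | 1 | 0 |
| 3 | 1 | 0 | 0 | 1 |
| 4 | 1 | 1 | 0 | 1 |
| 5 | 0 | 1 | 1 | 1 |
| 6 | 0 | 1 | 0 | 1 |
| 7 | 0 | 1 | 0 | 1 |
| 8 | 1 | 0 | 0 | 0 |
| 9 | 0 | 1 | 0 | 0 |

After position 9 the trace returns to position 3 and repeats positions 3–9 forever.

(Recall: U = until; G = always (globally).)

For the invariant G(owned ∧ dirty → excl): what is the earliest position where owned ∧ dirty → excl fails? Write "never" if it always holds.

3

Check owned ∧ dirty → excl at each position in order: 0 ✓, 1 ✓, 2 ✓.
At position 3 the labels are {dirty, owned}, so owned ∧ dirty → excl is false there. This is the first violation.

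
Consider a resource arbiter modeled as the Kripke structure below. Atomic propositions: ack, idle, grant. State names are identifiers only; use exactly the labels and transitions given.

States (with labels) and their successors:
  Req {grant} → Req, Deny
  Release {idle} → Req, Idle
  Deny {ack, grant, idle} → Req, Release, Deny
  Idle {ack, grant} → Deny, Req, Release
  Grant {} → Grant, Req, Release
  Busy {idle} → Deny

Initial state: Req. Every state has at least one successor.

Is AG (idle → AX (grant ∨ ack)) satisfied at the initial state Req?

States satisfying idle → AX (grant ∨ ack): {Req, Release, Idle, Grant, Busy}.
States satisfying AG (idle → AX (grant ∨ ack)): ∅.
Deny is reachable from Req and violates idle → AX (grant ∨ ack), so AG fails at Req.
Req ∉ Sat(AG (idle → AX (grant ∨ ack))).

No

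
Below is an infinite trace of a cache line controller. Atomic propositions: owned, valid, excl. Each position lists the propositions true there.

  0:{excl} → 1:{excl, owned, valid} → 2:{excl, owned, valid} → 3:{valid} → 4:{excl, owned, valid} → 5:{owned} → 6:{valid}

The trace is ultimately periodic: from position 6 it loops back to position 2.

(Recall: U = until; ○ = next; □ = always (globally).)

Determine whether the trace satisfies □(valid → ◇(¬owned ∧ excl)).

valid → ◇(¬owned ∧ excl) must hold at every position from 0 onward. It fails at position 1, so □(valid → ◇(¬owned ∧ excl)) is false.
Positions where valid holds: 1, 2, 3, 4, 6.
Check ◇(¬owned ∧ excl) at each: 1→fails, 2→fails, 3→fails, 4→fails, 6→fails.

Violated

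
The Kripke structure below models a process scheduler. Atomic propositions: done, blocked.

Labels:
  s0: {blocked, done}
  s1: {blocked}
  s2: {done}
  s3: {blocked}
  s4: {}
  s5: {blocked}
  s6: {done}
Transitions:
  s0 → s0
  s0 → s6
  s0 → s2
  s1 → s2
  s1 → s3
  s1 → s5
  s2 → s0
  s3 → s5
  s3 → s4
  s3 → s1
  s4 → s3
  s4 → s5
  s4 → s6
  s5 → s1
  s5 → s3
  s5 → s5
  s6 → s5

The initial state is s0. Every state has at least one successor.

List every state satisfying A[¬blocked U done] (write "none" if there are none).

{s0, s2, s6}

States satisfying ¬blocked: {s2, s4, s6}.
States satisfying done: {s0, s2, s6}.
States satisfying A[¬blocked U done]: {s0, s2, s6}.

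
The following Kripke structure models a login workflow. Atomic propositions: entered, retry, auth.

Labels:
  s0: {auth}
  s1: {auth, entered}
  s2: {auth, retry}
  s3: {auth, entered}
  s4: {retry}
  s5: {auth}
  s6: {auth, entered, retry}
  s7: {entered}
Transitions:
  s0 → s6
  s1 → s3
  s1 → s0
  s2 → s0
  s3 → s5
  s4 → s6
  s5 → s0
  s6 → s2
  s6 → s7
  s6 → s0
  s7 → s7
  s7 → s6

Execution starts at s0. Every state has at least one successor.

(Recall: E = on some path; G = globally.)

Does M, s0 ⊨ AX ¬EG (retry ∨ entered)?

Does not hold

States satisfying ¬EG (retry ∨ entered): {s0, s1, s2, s3, s5}.
States satisfying AX ¬EG (retry ∨ entered): {s1, s2, s3, s5}.
s0 ∉ Sat(AX ¬EG (retry ∨ entered)).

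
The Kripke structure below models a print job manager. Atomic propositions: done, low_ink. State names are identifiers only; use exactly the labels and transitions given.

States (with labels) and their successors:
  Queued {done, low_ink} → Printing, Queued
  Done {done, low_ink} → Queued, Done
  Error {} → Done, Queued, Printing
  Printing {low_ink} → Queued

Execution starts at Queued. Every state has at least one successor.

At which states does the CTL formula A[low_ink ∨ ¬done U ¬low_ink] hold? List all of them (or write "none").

States satisfying low_ink ∨ ¬done: {Queued, Done, Error, Printing}.
States satisfying ¬low_ink: {Error}.
States satisfying A[low_ink ∨ ¬done U ¬low_ink]: {Error}.

{Error}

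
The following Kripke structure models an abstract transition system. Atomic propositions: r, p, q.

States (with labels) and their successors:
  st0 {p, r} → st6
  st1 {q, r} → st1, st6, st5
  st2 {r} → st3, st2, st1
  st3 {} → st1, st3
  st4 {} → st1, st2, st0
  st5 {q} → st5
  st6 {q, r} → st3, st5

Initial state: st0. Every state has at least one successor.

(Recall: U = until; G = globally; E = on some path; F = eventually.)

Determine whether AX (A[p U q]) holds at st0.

States satisfying A[p U q]: {st0, st1, st5, st6}.
States satisfying AX (A[p U q]): {st0, st1, st5}.
st0 ∈ Sat(AX (A[p U q])).

Yes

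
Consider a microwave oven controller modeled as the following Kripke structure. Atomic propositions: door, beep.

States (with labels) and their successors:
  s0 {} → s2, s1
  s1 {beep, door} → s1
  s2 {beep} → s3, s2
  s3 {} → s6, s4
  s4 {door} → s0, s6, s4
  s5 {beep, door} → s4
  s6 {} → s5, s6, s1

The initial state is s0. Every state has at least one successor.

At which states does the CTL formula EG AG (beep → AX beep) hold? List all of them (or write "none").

States satisfying AG (beep → AX beep): {s1}.
States satisfying EG AG (beep → AX beep): {s1}.

{s1}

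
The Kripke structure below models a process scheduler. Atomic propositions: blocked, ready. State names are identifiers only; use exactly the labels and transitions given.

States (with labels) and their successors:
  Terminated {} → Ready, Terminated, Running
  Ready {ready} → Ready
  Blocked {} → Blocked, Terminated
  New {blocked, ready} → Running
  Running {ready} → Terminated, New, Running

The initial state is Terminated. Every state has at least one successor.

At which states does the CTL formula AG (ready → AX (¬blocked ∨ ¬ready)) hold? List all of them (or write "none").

{Ready}

States satisfying ready → AX (¬blocked ∨ ¬ready): {Terminated, Ready, Blocked, New}.
States satisfying AG (ready → AX (¬blocked ∨ ¬ready)): {Ready}.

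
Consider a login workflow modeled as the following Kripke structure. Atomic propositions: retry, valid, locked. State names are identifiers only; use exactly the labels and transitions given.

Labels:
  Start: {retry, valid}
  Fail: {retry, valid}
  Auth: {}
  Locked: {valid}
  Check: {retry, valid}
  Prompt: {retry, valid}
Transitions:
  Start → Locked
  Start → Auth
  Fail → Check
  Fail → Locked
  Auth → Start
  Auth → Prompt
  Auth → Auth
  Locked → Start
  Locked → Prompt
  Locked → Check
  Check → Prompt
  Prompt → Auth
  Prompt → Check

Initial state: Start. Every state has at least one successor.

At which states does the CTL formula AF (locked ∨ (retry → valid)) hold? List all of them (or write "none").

States satisfying locked ∨ (retry → valid): {Start, Fail, Auth, Locked, Check, Prompt}.
States satisfying AF (locked ∨ (retry → valid)): {Start, Fail, Auth, Locked, Check, Prompt}.

{Start, Fail, Auth, Locked, Check, Prompt}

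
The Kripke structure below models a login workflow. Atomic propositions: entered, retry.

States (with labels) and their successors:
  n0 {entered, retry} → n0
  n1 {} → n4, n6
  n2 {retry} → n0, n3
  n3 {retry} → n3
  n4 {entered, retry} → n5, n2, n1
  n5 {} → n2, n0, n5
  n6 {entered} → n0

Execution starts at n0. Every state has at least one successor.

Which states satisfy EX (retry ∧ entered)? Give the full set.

{n0, n1, n2, n5, n6}

States satisfying retry ∧ entered: {n0, n4}.
States satisfying EX (retry ∧ entered): {n0, n1, n2, n5, n6}.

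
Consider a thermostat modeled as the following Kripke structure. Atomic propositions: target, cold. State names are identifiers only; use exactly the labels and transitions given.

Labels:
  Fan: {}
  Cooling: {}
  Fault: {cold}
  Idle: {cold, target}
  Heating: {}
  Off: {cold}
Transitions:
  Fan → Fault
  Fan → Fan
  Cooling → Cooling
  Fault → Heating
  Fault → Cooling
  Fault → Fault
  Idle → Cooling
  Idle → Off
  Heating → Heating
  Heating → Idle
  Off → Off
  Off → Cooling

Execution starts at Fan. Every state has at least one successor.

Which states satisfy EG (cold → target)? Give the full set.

States satisfying cold → target: {Fan, Cooling, Idle, Heating}.
States satisfying EG (cold → target): {Fan, Cooling, Idle, Heating}.

{Fan, Cooling, Idle, Heating}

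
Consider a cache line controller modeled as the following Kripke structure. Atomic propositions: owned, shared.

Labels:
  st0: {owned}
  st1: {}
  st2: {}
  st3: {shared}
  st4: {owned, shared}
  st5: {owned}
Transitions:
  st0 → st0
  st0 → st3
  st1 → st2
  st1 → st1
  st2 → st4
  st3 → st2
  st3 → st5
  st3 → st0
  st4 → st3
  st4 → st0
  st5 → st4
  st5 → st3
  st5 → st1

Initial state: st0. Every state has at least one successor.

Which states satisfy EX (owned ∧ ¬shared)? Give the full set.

{st0, st3, st4}

States satisfying owned ∧ ¬shared: {st0, st5}.
States satisfying EX (owned ∧ ¬shared): {st0, st3, st4}.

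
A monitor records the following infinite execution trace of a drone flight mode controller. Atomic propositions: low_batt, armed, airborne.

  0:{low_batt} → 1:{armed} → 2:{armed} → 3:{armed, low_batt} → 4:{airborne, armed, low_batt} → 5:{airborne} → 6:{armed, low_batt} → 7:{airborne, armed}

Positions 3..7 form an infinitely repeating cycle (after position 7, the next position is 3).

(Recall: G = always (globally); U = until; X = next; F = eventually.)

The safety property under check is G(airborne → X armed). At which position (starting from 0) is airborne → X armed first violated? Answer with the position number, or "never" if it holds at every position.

Check airborne → X armed at each position in order: 0 ✓, 1 ✓, 2 ✓, 3 ✓.
At position 4 the labels are {airborne, armed, low_batt} and the next position 5 has {airborne}, so airborne → X armed is false there. This is the first violation.

4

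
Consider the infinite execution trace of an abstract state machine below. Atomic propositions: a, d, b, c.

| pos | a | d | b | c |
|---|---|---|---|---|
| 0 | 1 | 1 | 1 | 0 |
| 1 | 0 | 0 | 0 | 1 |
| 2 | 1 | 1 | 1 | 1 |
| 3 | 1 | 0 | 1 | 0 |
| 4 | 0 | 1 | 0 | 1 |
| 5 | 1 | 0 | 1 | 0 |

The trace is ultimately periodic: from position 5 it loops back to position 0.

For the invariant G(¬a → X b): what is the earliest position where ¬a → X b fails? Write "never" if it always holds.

never

¬a → X b holds at every position 0..5, and those are all the positions the trace ever visits, so the invariant G(¬a → X b) is never violated.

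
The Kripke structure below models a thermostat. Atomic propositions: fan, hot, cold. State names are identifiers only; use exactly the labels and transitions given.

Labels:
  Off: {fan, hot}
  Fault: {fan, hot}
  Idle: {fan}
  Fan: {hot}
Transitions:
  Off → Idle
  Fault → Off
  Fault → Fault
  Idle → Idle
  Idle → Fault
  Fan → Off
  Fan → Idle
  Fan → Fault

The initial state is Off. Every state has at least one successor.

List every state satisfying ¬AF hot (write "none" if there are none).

{Idle}

States satisfying hot: {Off, Fault, Fan}.
States satisfying AF hot: {Off, Fault, Fan}.
States satisfying ¬AF hot: {Idle}.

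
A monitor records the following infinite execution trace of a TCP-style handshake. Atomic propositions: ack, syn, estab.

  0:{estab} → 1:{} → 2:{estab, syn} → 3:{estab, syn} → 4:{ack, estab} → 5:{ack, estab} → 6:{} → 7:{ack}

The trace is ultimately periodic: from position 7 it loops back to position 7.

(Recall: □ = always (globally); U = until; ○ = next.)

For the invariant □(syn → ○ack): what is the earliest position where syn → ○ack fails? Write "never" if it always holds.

Check syn → ○ack at each position in order: 0 ✓, 1 ✓.
At position 2 the labels are {estab, syn} and the next position 3 has {estab, syn}, so syn → ○ack is false there. This is the first violation.

2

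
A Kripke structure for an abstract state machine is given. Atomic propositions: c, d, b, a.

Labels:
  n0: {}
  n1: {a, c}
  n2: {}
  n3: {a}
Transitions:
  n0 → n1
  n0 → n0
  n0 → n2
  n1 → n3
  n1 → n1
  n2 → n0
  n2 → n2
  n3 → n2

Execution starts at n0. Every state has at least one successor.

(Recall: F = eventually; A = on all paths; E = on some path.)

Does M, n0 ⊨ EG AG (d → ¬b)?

Yes

States satisfying AG (d → ¬b): {n0, n1, n2, n3}.
States satisfying EG AG (d → ¬b): {n0, n1, n2, n3}.
n0 ∈ Sat(EG AG (d → ¬b)).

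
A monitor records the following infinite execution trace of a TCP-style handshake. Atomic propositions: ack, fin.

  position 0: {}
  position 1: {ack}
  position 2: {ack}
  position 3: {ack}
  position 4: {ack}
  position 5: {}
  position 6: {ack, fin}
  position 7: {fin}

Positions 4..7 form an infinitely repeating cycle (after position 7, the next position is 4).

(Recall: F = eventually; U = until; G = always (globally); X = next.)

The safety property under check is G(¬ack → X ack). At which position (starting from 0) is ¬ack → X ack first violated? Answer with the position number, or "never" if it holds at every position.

¬ack → X ack holds at every position 0..7, and those are all the positions the trace ever visits, so the invariant G(¬ack → X ack) is never violated.

never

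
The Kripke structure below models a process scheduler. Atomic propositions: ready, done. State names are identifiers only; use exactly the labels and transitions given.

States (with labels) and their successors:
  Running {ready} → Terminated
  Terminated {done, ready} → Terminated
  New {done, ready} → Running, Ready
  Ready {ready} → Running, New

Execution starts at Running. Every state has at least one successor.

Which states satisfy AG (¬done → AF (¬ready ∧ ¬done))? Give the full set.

{Terminated}

States satisfying ¬done → AF (¬ready ∧ ¬done): {Terminated, New}.
States satisfying AG (¬done → AF (¬ready ∧ ¬done)): {Terminated}.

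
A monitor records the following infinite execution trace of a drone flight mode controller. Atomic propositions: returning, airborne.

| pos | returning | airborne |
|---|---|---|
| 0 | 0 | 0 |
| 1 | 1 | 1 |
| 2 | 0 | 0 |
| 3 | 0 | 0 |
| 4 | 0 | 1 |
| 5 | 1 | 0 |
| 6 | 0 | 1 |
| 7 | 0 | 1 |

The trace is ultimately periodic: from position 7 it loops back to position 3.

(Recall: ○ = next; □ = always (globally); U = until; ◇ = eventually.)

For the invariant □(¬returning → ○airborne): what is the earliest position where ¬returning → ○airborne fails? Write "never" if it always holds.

2

Check ¬returning → ○airborne at each position in order: 0 ✓, 1 ✓.
At position 2 the labels are {} and the next position 3 has {}, so ¬returning → ○airborne is false there. This is the first violation.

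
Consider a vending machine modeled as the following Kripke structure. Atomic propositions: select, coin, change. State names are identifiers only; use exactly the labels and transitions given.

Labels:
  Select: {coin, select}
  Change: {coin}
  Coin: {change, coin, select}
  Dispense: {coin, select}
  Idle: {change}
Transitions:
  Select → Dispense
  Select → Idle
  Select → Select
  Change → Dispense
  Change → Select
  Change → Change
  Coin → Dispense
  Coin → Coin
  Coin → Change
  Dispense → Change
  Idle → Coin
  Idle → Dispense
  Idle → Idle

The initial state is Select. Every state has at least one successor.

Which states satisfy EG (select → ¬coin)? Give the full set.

States satisfying select → ¬coin: {Change, Idle}.
States satisfying EG (select → ¬coin): {Change, Idle}.

{Change, Idle}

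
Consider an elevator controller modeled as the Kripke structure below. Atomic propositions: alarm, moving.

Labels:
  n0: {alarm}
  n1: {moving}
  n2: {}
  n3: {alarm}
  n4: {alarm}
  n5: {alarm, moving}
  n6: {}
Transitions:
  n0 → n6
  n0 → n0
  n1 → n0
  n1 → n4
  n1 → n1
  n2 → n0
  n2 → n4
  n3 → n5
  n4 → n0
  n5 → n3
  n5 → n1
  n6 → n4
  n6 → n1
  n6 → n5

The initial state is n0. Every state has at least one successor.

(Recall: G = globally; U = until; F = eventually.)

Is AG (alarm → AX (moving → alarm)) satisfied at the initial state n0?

No

States satisfying alarm → AX (moving → alarm): {n0, n1, n2, n3, n4, n6}.
States satisfying AG (alarm → AX (moving → alarm)): ∅.
n5 is reachable from n0 and violates alarm → AX (moving → alarm), so AG fails at n0.
n0 ∉ Sat(AG (alarm → AX (moving → alarm))).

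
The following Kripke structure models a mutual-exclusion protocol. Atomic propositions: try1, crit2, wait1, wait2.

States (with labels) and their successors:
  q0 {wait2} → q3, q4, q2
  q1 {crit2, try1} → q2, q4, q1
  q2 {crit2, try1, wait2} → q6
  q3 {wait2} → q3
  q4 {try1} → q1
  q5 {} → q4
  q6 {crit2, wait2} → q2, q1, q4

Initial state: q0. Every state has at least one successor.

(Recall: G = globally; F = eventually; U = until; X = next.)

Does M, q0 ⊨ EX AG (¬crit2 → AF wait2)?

Satisfied

States satisfying AG (¬crit2 → AF wait2): {q3}.
States satisfying EX AG (¬crit2 → AF wait2): {q0, q3}.
q0 ∈ Sat(EX AG (¬crit2 → AF wait2)).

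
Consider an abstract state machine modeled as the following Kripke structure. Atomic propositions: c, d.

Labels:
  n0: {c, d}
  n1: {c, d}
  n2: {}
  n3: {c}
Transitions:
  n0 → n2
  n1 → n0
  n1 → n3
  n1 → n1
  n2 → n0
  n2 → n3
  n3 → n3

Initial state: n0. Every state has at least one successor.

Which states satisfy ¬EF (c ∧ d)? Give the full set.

{n3}

States satisfying c ∧ d: {n0, n1}.
States satisfying EF (c ∧ d): {n0, n1, n2}.
States satisfying ¬EF (c ∧ d): {n3}.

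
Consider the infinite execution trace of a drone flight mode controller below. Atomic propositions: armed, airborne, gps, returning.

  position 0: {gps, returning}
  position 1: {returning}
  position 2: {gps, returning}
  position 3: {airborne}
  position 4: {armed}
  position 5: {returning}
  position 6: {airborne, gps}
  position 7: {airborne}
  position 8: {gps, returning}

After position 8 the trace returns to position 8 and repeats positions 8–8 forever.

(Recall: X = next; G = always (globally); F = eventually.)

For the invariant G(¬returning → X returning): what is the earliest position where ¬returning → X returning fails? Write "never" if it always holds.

3

Check ¬returning → X returning at each position in order: 0 ✓, 1 ✓, 2 ✓.
At position 3 the labels are {airborne} and the next position 4 has {armed}, so ¬returning → X returning is false there. This is the first violation.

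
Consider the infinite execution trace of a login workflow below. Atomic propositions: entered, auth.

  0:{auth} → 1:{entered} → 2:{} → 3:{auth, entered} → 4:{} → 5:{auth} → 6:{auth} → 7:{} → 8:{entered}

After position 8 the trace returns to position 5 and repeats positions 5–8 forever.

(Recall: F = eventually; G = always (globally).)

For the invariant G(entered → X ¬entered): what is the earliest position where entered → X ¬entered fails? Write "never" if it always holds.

entered → X ¬entered holds at every position 0..8, and those are all the positions the trace ever visits, so the invariant G(entered → X ¬entered) is never violated.

never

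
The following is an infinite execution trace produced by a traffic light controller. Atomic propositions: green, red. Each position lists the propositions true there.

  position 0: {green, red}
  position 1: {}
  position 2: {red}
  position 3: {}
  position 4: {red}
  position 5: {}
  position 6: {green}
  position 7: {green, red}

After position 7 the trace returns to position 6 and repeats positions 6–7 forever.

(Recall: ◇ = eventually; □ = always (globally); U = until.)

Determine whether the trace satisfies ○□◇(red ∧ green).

Holds

The position after 0 is 1; □◇(red ∧ green) is true there.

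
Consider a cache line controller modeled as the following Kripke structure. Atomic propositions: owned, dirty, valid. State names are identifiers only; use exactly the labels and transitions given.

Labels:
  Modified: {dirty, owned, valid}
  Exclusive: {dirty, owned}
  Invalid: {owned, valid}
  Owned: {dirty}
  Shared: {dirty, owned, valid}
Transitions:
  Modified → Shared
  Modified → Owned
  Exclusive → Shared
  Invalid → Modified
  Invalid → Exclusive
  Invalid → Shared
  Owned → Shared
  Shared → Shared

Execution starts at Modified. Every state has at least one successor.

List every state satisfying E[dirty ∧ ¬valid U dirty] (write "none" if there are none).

States satisfying dirty ∧ ¬valid: {Exclusive, Owned}.
States satisfying dirty: {Modified, Exclusive, Owned, Shared}.
States satisfying E[dirty ∧ ¬valid U dirty]: {Modified, Exclusive, Owned, Shared}.

{Modified, Exclusive, Owned, Shared}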